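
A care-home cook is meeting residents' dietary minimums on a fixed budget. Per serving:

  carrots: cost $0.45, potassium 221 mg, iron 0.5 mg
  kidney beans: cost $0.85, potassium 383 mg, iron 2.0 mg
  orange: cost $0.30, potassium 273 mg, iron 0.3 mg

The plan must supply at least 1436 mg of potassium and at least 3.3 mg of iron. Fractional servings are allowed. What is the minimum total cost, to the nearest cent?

$2.05

With two linear requirements the optimum uses one or two foods; enumerate the corners.
carrots only: max(1436/221, 3.3/0.5) = 6.6 servings → $2.97.
kidney beans only: max(1436/383, 3.3/2.0) = 3.749 servings → $3.19.
orange only: max(1436/273, 3.3/0.3) = 11 servings → $3.30.
carrots + kidney beans with both tight: 6.42 servings and 0.04511 servings → $2.93.
carrots + orange: intersection lies outside the first quadrant.
kidney beans + orange with both tight: 1.09 servings and 3.73 servings → $2.05.
So the least-cost plan costs $2.05.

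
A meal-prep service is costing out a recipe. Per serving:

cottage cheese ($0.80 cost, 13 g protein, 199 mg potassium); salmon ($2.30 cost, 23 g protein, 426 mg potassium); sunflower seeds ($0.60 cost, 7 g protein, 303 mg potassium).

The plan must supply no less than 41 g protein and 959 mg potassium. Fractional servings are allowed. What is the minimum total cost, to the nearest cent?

cottage cheese only: max(41/13, 959/199) = 4.819 servings → $3.86.
salmon only: max(41/23, 959/426) = 2.251 servings → $5.18.
sunflower seeds only: max(41/7, 959/303) = 5.857 servings → $3.51.
cottage cheese + salmon: the both-tight solution has a negative serving — not a feasible corner.
cottage cheese + sunflower seeds with both tight: 2.243 servings and 1.692 servings → $2.81.
salmon + sunflower seeds with both tight: 1.432 servings and 1.151 servings → $3.98.
So the least-cost plan costs $2.81.

$2.81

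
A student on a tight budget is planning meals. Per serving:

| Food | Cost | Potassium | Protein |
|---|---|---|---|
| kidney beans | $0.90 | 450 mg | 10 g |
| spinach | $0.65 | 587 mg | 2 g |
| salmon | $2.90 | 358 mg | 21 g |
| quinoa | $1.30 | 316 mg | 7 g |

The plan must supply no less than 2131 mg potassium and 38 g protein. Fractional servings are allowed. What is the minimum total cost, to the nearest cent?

$3.82

This is a tiny linear program; its minimum lies at a vertex of the feasible set. List the vertices and price them.
kidney beans only: max(2131/450, 38/10) = 4.736 servings → $4.26.
spinach only: max(2131/587, 38/2) = 19 servings → $12.35.
salmon only: max(2131/358, 38/21) = 5.953 servings → $17.26.
quinoa only: max(2131/316, 38/7) = 6.744 servings → $8.77.
kidney beans + spinach with both tight: 3.631 servings and 0.8471 servings → $3.82.
kidney beans + salmon with both targets exact would need a negative amount; discard.
kidney beans + quinoa with both targets exact would need a negative amount; discard.
spinach + salmon with both tight: 2.683 servings and 1.554 servings → $6.25.
spinach + quinoa with both tight: 0.8366 servings and 5.19 servings → $7.29.
salmon + quinoa with both targets exact would need a negative amount; discard.
The minimum over all feasible corners is $3.82.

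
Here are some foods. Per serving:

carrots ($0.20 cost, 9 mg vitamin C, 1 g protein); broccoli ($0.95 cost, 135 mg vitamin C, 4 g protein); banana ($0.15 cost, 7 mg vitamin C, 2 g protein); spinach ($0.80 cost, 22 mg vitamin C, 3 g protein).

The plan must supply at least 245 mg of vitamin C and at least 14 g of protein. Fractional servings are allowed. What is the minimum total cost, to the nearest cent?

Minimising a linear cost over {vitamin C ≥ 245, protein ≥ 14, servings ≥ 0} — the optimum is at a vertex, using one or two foods.
carrots only: max(245/9, 14/1) = 27.22 servings → $5.44.
broccoli only: max(245/135, 14/4) = 3.5 servings → $3.33.
banana only: max(245/7, 14/2) = 35 servings → $5.25.
spinach only: max(245/22, 14/3) = 11.14 servings → $8.91.
carrots + broccoli with both tight: 9.192 servings and 1.202 servings → $2.98.
carrots + banana with both targets exact would need a negative amount; discard.
carrots + spinach: intersection lies outside the first quadrant.
broccoli + banana with both tight: 1.62 servings and 3.76 servings → $2.10.
broccoli + spinach with both tight: 1.347 servings and 2.871 servings → $3.58.
banana + spinach: the both-tight solution has a negative serving — not a feasible corner.
So the least-cost plan costs $2.10.

$2.10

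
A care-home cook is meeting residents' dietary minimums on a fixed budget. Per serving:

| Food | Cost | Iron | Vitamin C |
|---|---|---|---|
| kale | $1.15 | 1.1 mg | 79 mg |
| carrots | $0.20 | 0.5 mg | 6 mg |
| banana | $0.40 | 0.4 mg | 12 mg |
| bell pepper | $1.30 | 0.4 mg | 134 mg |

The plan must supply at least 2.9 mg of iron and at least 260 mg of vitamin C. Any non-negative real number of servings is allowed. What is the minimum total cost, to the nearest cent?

$3.15

With two linear requirements the optimum uses one or two foods; enumerate the corners.
kale only: max(2.9/1.1, 260/79) = 3.291 servings → $3.78.
carrots only: max(2.9/0.5, 260/6) = 43.33 servings → $8.67.
banana only: max(2.9/0.4, 260/12) = 21.67 servings → $8.67.
bell pepper only: max(2.9/0.4, 260/134) = 7.25 servings → $9.43.
kale + carrots with both targets exact would need a negative amount; discard.
kale + banana: intersection lies outside the first quadrant.
kale + bell pepper with both tight: 2.458 servings and 0.4914 servings → $3.47.
carrots + banana: intersection lies outside the first quadrant.
carrots + bell pepper with both tight: 4.406 servings and 1.743 servings → $3.15.
banana + bell pepper with both tight: 5.832 servings and 1.418 servings → $4.18.
The minimum over all feasible corners is $3.15.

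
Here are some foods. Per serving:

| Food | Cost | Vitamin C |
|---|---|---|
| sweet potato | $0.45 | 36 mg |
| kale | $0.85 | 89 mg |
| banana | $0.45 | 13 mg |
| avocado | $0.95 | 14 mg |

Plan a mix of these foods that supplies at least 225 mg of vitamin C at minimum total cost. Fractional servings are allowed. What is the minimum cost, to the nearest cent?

$2.15

Cost per mg of vitamin C: kale $0.0096, sweet potato $0.0125, banana $0.0346, avocado $0.0679.
With no serving limits, use only kale: 225 mg / 89 mg = 2.528 servings × $0.85 = $2.15.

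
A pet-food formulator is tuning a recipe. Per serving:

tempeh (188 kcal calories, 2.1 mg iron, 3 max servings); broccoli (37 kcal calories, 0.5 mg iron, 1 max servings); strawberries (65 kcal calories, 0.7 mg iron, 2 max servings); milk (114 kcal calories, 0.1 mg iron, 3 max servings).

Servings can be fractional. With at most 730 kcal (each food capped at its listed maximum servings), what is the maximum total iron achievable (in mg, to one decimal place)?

8.2 mg

Iron per kcal: broccoli 0.01351, tempeh 0.01117, strawberries 0.01077, milk 0.0008772.
Take 1 serving of broccoli: uses 37 kcal, +0.5 mg iron (running total 0.5 mg).
Take 3 servings of tempeh: uses 564 kcal, +6.3 mg iron (running total 6.8 mg).
Take 1.985 servings of strawberries: uses 129 kcal, +1.4 mg iron (running total 8.2 mg).
Greedy by best ratio exhausts the calories allowance optimally: 8.2 mg.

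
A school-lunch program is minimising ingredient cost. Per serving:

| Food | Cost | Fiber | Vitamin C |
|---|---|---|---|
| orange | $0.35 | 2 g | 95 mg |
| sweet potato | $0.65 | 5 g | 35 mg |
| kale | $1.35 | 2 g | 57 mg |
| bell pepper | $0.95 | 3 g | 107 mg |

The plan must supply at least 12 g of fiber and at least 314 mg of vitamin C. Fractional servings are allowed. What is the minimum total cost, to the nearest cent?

At the optimum either one food covers both requirements or two foods hit both targets exactly; no other combination can be cheaper.
orange only: max(12/2, 314/95) = 6 servings → $2.10.
sweet potato only: max(12/5, 314/35) = 8.971 servings → $5.83.
kale only: max(12/2, 314/57) = 6 servings → $8.10.
bell pepper only: max(12/3, 314/107) = 4 servings → $3.80.
orange + sweet potato with both tight: 2.84 servings and 1.264 servings → $1.82.
orange + kale with both targets exact would need a negative amount; discard.
orange + bell pepper with both targets exact would need a negative amount; discard.
sweet potato + kale with both tight: 0.2605 servings and 5.349 servings → $7.39.
sweet potato + bell pepper with both tight: 0.7953 servings and 2.674 servings → $3.06.
kale + bell pepper: the both-tight solution has a negative serving — not a feasible corner.
The minimum over all feasible corners is $1.82.

$1.82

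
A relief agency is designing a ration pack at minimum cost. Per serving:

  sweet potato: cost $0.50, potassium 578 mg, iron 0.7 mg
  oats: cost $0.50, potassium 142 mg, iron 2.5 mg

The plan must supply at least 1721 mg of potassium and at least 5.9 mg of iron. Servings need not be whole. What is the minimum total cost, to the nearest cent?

Two binding constraints pin down two serving amounts, so the optimal mix uses at most two foods. The candidates are each food alone (scaled to the tighter of potassium/iron) and each pair with both constraints tight.
sweet potato only: max(1721/578, 5.9/0.7) = 8.429 servings → $4.21.
oats only: max(1721/142, 5.9/2.5) = 12.12 servings → $6.06.
sweet potato + oats with both tight: 2.575 servings and 1.639 servings → $2.11.
Cheapest feasible corner: $2.11.

$2.11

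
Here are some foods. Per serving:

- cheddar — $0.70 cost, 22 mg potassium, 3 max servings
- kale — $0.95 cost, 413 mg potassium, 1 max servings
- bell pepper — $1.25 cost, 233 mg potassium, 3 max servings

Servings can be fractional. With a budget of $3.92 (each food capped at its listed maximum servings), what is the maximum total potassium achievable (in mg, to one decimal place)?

966.6 mg

Potassium per dollar: kale 434.7, bell pepper 186.4, cheddar 31.43.
Take 1 serving of kale: spends $0.95, +413.0 mg potassium (running total 413.0 mg).
Take 2.376 servings of bell pepper: spends $2.97, +553.6 mg potassium (running total 966.6 mg).
Greedy by best ratio exhausts the cost allowance optimally: 966.6 mg.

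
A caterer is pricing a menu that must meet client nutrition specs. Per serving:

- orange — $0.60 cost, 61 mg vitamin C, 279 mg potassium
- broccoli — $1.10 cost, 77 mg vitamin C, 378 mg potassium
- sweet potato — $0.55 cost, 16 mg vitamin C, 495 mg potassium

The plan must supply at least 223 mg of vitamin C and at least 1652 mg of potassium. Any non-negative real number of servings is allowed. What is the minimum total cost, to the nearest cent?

The cheapest plan sits at a corner of the feasible region — with two constraints it uses at most two foods.
orange only: max(223/61, 1652/279) = 5.921 servings → $3.55.
broccoli only: max(223/77, 1652/378) = 4.37 servings → $4.81.
sweet potato only: max(223/16, 1652/495) = 13.94 servings → $7.67.
orange + broccoli: the both-tight solution has a negative serving — not a feasible corner.
orange + sweet potato with both tight: 3.263 servings and 1.498 servings → $2.78.
broccoli + sweet potato with both tight: 2.618 servings and 1.338 servings → $3.62.
So the least-cost plan costs $2.78.

$2.78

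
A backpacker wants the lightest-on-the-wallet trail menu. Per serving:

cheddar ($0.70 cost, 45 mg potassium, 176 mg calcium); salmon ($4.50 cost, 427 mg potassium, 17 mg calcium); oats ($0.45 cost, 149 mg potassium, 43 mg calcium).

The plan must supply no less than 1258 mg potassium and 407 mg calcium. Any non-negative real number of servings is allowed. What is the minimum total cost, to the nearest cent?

At the optimum either one food covers both requirements or two foods hit both targets exactly; no other combination can be cheaper.
cheddar only: max(1258/45, 407/176) = 27.96 servings → $19.57.
salmon only: max(1258/427, 407/17) = 23.94 servings → $107.74.
oats only: max(1258/149, 407/43) = 9.465 servings → $4.26.
cheddar + salmon with both tight: 2.049 servings and 2.73 servings → $13.72.
cheddar + oats with both tight: 0.2696 servings and 8.362 servings → $3.95.
salmon + oats: the both-tight solution has a negative serving — not a feasible corner.
The minimum over all feasible corners is $3.95.

$3.95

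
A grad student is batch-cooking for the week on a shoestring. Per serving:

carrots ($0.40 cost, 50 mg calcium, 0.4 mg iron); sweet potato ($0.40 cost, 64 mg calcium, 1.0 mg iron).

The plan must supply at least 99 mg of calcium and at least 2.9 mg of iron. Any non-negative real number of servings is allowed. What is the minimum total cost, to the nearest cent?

$1.16

carrots only: max(99/50, 2.9/0.4) = 7.25 servings → $2.90.
sweet potato only: max(99/64, 2.9/1.0) = 2.9 servings → $1.16.
carrots + sweet potato: the both-tight solution has a negative serving — not a feasible corner.
The minimum over all feasible corners is $1.16.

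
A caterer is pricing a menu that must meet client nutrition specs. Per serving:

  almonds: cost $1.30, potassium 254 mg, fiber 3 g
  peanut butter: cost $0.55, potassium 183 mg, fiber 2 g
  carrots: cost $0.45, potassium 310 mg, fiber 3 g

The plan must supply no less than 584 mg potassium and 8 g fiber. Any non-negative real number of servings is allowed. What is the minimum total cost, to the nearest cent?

almonds only: max(584/254, 8/3) = 2.667 servings → $3.47.
peanut butter only: max(584/183, 8/2) = 4 servings → $2.20.
carrots only: max(584/310, 8/3) = 2.667 servings → $1.20.
almonds + peanut butter: intersection lies outside the first quadrant.
almonds + carrots: intersection lies outside the first quadrant.
peanut butter + carrots with both targets exact would need a negative amount; discard.
The minimum over all feasible corners is $1.20.

$1.20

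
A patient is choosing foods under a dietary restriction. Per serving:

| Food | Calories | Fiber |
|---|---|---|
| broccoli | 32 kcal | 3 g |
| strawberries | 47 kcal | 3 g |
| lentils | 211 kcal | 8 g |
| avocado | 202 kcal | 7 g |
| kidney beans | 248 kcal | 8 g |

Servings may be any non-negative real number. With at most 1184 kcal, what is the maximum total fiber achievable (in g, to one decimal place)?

111.0 g

Fiber per kcal: broccoli 0.09375, strawberries 0.06383, lentils 0.03791, avocado 0.03465, kidney beans 0.03226.
With no serving limits, spend the whole calories allowance on broccoli: 1184 kcal / 32 kcal × 3 g = 111.0 g.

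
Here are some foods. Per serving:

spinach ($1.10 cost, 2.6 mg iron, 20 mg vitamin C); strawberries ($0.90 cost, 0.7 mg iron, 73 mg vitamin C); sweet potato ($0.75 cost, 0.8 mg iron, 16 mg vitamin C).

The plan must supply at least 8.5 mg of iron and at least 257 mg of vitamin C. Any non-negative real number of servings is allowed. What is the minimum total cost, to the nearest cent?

Two binding constraints pin down two serving amounts, so the optimal mix uses at most two foods. The candidates are each food alone (scaled to the tighter of iron/vitamin C) and each pair with both constraints tight.
spinach only: max(8.5/2.6, 257/20) = 12.85 servings → $14.13.
strawberries only: max(8.5/0.7, 257/73) = 12.14 servings → $10.93.
sweet potato only: max(8.5/0.8, 257/16) = 16.06 servings → $12.05.
spinach + strawberries with both tight: 2.506 servings and 2.834 servings → $5.31.
spinach + sweet potato: the both-tight solution has a negative serving — not a feasible corner.
strawberries + sweet potato with both tight: 1.475 servings and 9.335 servings → $8.33.
So the least-cost plan costs $5.31.

$5.31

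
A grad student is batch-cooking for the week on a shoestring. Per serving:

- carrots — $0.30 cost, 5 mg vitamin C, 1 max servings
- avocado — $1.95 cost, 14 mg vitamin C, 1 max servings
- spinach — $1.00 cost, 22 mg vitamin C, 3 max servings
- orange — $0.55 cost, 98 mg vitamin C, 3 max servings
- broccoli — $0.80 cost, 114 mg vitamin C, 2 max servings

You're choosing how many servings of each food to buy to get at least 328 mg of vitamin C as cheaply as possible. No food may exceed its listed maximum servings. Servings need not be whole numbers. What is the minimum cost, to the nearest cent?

Cost per mg of vitamin C: orange $0.0056, broccoli $0.0070, spinach $0.0455, carrots $0.0600, avocado $0.1393.
Take 3 servings of orange: +294.0 mg vitamin C for $1.65 (total $1.65, still need 34.0 mg).
Take 0.2982 servings of broccoli: +34.0 mg vitamin C for $0.24 (total $1.89, still need 0.0 mg).
Filling from the cheapest source first is optimal under one linear minimum: $1.89.

$1.89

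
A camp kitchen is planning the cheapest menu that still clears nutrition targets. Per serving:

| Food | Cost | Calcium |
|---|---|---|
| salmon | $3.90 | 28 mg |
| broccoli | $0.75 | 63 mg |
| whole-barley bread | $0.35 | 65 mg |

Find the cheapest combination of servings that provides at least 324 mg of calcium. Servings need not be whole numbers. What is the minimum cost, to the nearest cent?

$1.74

Cost per mg of calcium: whole-barley bread $0.0054, broccoli $0.0119, salmon $0.1393.
With no serving limits, use only whole-barley bread: 324 mg / 65 mg = 4.985 servings × $0.35 = $1.74.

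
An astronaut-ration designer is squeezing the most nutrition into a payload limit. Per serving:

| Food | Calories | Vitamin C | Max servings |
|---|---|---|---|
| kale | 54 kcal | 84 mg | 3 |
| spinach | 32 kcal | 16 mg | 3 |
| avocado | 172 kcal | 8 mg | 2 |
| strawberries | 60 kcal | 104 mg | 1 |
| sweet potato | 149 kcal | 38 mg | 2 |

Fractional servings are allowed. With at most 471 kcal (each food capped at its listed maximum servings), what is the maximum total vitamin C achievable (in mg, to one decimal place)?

Vitamin C per kcal: strawberries 1.733, kale 1.556, spinach 0.5, sweet potato 0.255, avocado 0.04651.
Take 1 serving of strawberries: uses 60 kcal, +104.0 mg vitamin C (running total 104.0 mg).
Take 3 servings of kale: uses 162 kcal, +252.0 mg vitamin C (running total 356.0 mg).
Take 3 servings of spinach: uses 96 kcal, +48.0 mg vitamin C (running total 404.0 mg).
Take 1.027 servings of sweet potato: uses 153 kcal, +39.0 mg vitamin C (running total 443.0 mg).
Filling greedily by vitamin C-per-kcal is optimal for one linear limit, giving 443.0 mg.

443.0 mg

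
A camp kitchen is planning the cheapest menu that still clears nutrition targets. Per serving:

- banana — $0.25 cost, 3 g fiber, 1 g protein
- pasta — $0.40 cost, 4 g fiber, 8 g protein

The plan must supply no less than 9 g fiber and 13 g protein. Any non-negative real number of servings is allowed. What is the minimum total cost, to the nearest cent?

$0.85

Two binding constraints pin down two serving amounts, so the optimal mix uses at most two foods. The candidates are each food alone (scaled to the tighter of fiber/protein) and each pair with both constraints tight.
banana only: max(9/3, 13/1) = 13 servings → $3.25.
pasta only: max(9/4, 13/8) = 2.25 servings → $0.90.
banana + pasta with both tight: 1 serving and 1.5 servings → $0.85.
Cheapest feasible corner: $0.85.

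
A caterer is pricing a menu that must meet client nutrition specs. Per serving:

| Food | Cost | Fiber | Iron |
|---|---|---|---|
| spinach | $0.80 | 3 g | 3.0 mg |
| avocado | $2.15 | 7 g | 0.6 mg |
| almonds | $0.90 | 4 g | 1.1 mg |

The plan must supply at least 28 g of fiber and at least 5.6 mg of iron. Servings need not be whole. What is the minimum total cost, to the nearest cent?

$6.30

spinach only: max(28/3, 5.6/3.0) = 9.333 servings → $7.47.
avocado only: max(28/7, 5.6/0.6) = 9.333 servings → $20.07.
almonds only: max(28/4, 5.6/1.1) = 7 servings → $6.30.
spinach + avocado with both tight: 1.167 servings and 3.5 servings → $8.46.
spinach + almonds: intersection lies outside the first quadrant.
avocado + almonds with both tight: 1.585 servings and 4.226 servings → $7.21.
Cheapest feasible corner: $6.30.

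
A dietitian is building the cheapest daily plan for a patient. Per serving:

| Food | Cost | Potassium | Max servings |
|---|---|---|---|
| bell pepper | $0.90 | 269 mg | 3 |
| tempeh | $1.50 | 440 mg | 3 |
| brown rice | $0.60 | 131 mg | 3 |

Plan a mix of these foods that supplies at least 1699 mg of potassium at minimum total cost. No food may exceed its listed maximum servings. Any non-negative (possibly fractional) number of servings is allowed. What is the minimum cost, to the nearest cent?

$5.74

Cost per mg of potassium: bell pepper $0.0033, tempeh $0.0034, brown rice $0.0046.
Take 3 servings of bell pepper: +807.0 mg potassium for $2.70 (total $2.70, still need 892.0 mg).
Take 2.027 servings of tempeh: +892.0 mg potassium for $3.04 (total $5.74, still need 0.0 mg).
Greedy by cheapest-per-mg is optimal for a single linear constraint, so the minimum cost is $5.74.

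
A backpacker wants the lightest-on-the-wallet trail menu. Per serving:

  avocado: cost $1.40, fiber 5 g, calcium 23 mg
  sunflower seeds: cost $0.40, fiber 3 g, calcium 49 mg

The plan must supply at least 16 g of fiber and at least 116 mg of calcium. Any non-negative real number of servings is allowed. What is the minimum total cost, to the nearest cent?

At the optimum either one food covers both requirements or two foods hit both targets exactly; no other combination can be cheaper.
avocado only: max(16/5, 116/23) = 5.043 servings → $7.06.
sunflower seeds only: max(16/3, 116/49) = 5.333 servings → $2.13.
avocado + sunflower seeds with both tight: 2.477 servings and 1.205 servings → $3.95.
So the least-cost plan costs $2.13.

$2.13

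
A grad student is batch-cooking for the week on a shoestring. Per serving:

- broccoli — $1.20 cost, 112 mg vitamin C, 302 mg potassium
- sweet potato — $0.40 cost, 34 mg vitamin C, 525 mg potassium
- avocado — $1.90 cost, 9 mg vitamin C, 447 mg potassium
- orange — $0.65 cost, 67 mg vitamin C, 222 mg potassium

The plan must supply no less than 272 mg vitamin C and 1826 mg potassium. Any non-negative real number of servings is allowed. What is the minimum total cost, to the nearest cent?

This is a tiny linear program; its minimum lies at a vertex of the feasible set. List the vertices and price them.
broccoli only: max(272/112, 1826/302) = 6.046 servings → $7.26.
sweet potato only: max(272/34, 1826/525) = 8 servings → $3.20.
avocado only: max(272/9, 1826/447) = 30.22 servings → $57.42.
orange only: max(272/67, 1826/222) = 8.225 servings → $5.35.
broccoli + sweet potato with both tight: 1.663 servings and 2.521 servings → $3.00.
broccoli + avocado with both tight: 2.221 servings and 2.585 servings → $7.58.
broccoli + orange with both targets exact would need a negative amount; discard.
sweet potato + avocado: intersection lies outside the first quadrant.
sweet potato + orange with both tight: 2.243 servings and 2.922 servings → $2.80.
avocado + orange with both tight: 2.217 servings and 3.762 servings → $6.66.
So the least-cost plan costs $2.80.

$2.80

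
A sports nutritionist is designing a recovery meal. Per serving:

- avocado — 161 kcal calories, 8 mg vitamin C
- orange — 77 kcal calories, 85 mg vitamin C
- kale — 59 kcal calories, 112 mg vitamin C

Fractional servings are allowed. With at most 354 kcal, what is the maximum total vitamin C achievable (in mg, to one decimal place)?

672.0 mg

Vitamin C per kcal: kale 1.898, orange 1.104, avocado 0.04969.
With no serving limits, spend the whole calories allowance on kale: 354 kcal / 59 kcal × 112 mg = 672.0 mg.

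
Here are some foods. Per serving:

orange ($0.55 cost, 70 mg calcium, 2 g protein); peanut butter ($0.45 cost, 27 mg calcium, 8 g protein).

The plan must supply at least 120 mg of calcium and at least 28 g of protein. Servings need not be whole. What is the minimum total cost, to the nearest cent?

$1.75

With two linear requirements the optimum uses one or two foods; enumerate the corners.
orange only: max(120/70, 28/2) = 14 servings → $7.70.
peanut butter only: max(120/27, 28/8) = 4.444 servings → $2.00.
orange + peanut butter with both tight: 0.4032 servings and 3.399 servings → $1.75.
Cheapest feasible corner: $1.75.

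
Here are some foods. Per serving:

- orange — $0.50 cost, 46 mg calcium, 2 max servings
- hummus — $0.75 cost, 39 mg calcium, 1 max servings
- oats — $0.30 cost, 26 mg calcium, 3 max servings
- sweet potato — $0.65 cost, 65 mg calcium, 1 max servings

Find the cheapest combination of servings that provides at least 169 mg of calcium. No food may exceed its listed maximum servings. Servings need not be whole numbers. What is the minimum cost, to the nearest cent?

$1.79

Cost per mg of calcium: sweet potato $0.0100, orange $0.0109, oats $0.0115, hummus $0.0192.
Take 1 serving of sweet potato: +65.0 mg calcium for $0.65 (total $0.65, still need 104.0 mg).
Take 2 servings of orange: +92.0 mg calcium for $1.00 (total $1.65, still need 12.0 mg).
Take 0.4615 servings of oats: +12.0 mg calcium for $0.14 (total $1.79, still need 0.0 mg).
Greedy by cheapest-per-mg is optimal for a single linear constraint, so the minimum cost is $1.79.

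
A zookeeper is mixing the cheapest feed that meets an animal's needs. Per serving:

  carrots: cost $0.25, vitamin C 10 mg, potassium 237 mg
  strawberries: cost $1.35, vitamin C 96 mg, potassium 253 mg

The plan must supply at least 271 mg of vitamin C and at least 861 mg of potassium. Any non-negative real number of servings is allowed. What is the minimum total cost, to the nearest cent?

$3.89

carrots only: max(271/10, 861/237) = 27.1 servings → $6.78.
strawberries only: max(271/96, 861/253) = 3.403 servings → $4.59.
carrots + strawberries with both tight: 0.6969 servings and 2.75 servings → $3.89.
So the least-cost plan costs $3.89.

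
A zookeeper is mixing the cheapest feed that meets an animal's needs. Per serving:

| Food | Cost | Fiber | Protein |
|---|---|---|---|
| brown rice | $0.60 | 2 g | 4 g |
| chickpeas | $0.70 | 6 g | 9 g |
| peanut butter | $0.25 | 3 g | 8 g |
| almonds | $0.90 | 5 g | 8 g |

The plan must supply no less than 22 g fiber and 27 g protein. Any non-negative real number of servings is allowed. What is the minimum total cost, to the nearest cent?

Compare the cost at each extreme point of the feasible region.
brown rice only: max(22/2, 27/4) = 11 servings → $6.60.
chickpeas only: max(22/6, 27/9) = 3.667 servings → $2.57.
peanut butter only: max(22/3, 27/8) = 7.333 servings → $1.83.
almonds only: max(22/5, 27/8) = 4.4 servings → $3.96.
brown rice + chickpeas: the both-tight solution has a negative serving — not a feasible corner.
brown rice + peanut butter with both targets exact would need a negative amount; discard.
brown rice + almonds: intersection lies outside the first quadrant.
chickpeas + peanut butter: intersection lies outside the first quadrant.
chickpeas + almonds: intersection lies outside the first quadrant.
peanut butter + almonds: the both-tight solution has a negative serving — not a feasible corner.
So the least-cost plan costs $1.83.

$1.83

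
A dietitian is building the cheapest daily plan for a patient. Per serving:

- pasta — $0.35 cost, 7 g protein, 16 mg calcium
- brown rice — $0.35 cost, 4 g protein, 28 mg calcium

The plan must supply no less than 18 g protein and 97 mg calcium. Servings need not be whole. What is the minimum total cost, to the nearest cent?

$1.34

The cheapest plan sits at a corner of the feasible region — with two constraints it uses at most two foods.
pasta only: max(18/7, 97/16) = 6.062 servings → $2.12.
brown rice only: max(18/4, 97/28) = 4.5 servings → $1.57.
pasta + brown rice with both tight: 0.8788 servings and 2.962 servings → $1.34.
So the least-cost plan costs $1.34.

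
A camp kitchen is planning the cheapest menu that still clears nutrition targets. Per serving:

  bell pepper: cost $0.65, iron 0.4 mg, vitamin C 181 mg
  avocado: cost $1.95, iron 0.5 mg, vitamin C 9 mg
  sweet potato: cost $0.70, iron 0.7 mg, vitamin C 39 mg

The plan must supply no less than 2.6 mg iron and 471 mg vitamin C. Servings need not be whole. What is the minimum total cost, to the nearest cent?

$3.11

With two linear requirements the optimum uses one or two foods; enumerate the corners.
bell pepper only: max(2.6/0.4, 471/181) = 6.5 servings → $4.22.
avocado only: max(2.6/0.5, 471/9) = 52.33 servings → $102.05.
sweet potato only: max(2.6/0.7, 471/39) = 12.08 servings → $8.45.
bell pepper + avocado with both tight: 2.441 servings and 3.247 servings → $7.92.
bell pepper + sweet potato with both tight: 2.055 servings and 2.54 servings → $3.11.
avocado + sweet potato: intersection lies outside the first quadrant.
So the least-cost plan costs $3.11.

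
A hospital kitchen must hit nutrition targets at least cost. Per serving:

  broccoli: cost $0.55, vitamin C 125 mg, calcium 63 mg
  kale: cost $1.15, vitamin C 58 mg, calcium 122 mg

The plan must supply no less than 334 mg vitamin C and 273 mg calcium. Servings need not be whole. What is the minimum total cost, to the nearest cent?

With two linear requirements the optimum uses one or two foods; enumerate the corners.
broccoli only: max(334/125, 273/63) = 4.333 servings → $2.38.
kale only: max(334/58, 273/122) = 5.759 servings → $6.62.
broccoli + kale with both tight: 2.148 servings and 1.128 servings → $2.48.
The minimum over all feasible corners is $2.38.

$2.38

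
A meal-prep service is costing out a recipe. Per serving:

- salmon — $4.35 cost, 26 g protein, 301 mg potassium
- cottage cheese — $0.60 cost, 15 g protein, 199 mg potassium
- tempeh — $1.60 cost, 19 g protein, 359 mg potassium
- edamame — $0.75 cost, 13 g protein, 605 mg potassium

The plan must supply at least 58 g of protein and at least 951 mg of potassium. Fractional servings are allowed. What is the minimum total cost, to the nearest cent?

$2.42

A basic optimal solution has at most two foods positive. Try each food alone and each pair with both targets met exactly.
salmon only: max(58/26, 951/301) = 3.159 servings → $13.74.
cottage cheese only: max(58/15, 951/199) = 4.779 servings → $2.87.
tempeh only: max(58/19, 951/359) = 3.053 servings → $4.88.
edamame only: max(58/13, 951/605) = 4.462 servings → $3.35.
salmon + cottage cheese with both targets exact would need a negative amount; discard.
salmon + tempeh with both tight: 0.7615 servings and 2.011 servings → $6.53.
salmon + edamame with both tight: 1.923 servings and 0.615 servings → $8.83.
cottage cheese + tempeh with both tight: 1.716 servings and 1.698 servings → $3.75.
cottage cheese + edamame with both tight: 3.503 servings and 0.4197 servings → $2.42.
tempeh + edamame: the both-tight solution has a negative serving — not a feasible corner.
Cheapest feasible corner: $2.42.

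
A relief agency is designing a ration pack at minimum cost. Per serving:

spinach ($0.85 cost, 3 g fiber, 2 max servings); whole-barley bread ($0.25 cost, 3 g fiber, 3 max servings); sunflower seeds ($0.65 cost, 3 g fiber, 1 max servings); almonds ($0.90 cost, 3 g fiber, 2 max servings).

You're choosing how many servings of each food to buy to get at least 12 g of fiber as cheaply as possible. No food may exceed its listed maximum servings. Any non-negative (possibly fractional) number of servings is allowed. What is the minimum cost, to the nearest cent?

$1.40

Cost per g of fiber: whole-barley bread $0.0833, sunflower seeds $0.2167, spinach $0.2833, almonds $0.3000.
Take 3 servings of whole-barley bread: +9.0 g fiber for $0.75 (total $0.75, still need 3.0 g).
Take 1 serving of sunflower seeds: +3.0 g fiber for $0.65 (total $1.40, still need 0.0 g).
Filling from the cheapest source first is optimal under one linear minimum: $1.40.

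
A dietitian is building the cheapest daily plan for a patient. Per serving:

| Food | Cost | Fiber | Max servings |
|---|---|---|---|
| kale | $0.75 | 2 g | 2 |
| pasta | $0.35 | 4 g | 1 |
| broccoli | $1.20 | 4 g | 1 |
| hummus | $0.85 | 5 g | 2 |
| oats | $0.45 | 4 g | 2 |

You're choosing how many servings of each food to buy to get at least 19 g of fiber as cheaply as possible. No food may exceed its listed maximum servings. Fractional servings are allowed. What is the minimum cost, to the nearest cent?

Cost per g of fiber: pasta $0.0875, oats $0.1125, hummus $0.1700, broccoli $0.3000, kale $0.3750.
Take 1 serving of pasta: +4.0 g fiber for $0.35 (total $0.35, still need 15.0 g).
Take 2 servings of oats: +8.0 g fiber for $0.90 (total $1.25, still need 7.0 g).
Take 1.4 servings of hummus: +7.0 g fiber for $1.19 (total $2.44, still need 0.0 g).
Greedy by cheapest-per-g is optimal for a single linear constraint, so the minimum cost is $2.44.

$2.44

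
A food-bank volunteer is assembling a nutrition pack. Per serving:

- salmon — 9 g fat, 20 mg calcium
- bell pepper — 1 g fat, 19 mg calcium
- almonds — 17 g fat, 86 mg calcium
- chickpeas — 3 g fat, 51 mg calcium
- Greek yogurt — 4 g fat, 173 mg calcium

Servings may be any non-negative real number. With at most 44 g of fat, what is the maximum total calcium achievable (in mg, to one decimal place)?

Calcium per g fat: Greek yogurt 43.25, bell pepper 19, chickpeas 17, almonds 5.059, salmon 2.222.
With no serving limits, spend the whole fat allowance on Greek yogurt: 44 g / 4 g × 173 mg = 1903.0 mg.

1903.0 mg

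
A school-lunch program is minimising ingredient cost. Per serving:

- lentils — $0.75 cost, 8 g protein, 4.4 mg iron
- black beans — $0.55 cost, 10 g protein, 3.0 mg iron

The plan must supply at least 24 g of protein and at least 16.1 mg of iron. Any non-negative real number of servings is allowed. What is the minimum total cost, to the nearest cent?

With two linear requirements the optimum uses one or two foods; enumerate the corners.
lentils only: max(24/8, 16.1/4.4) = 3.659 servings → $2.74.
black beans only: max(24/10, 16.1/3.0) = 5.367 servings → $2.95.
lentils + black beans: the both-tight solution has a negative serving — not a feasible corner.
The minimum over all feasible corners is $2.74.

$2.74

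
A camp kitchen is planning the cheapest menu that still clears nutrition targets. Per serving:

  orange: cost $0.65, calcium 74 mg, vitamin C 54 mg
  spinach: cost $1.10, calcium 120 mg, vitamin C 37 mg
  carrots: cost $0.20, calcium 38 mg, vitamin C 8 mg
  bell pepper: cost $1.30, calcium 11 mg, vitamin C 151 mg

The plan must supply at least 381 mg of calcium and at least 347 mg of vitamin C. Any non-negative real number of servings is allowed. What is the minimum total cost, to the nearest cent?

For a min-cost LP with two ≥-constraints, a basic feasible solution has at most two positive variables.
orange only: max(381/74, 347/54) = 6.426 servings → $4.18.
spinach only: max(381/120, 347/37) = 9.378 servings → $10.32.
carrots only: max(381/38, 347/8) = 43.38 servings → $8.68.
bell pepper only: max(381/11, 347/151) = 34.64 servings → $45.03.
orange + spinach: the both-tight solution has a negative serving — not a feasible corner.
orange + carrots: the both-tight solution has a negative serving — not a feasible corner.
orange + bell pepper with both tight: 5.077 servings and 0.4824 servings → $3.93.
spinach + carrots: the both-tight solution has a negative serving — not a feasible corner.
spinach + bell pepper with both tight: 3.032 servings and 1.555 servings → $5.36.
carrots + bell pepper with both tight: 9.507 servings and 1.794 servings → $4.23.
So the least-cost plan costs $3.93.

$3.93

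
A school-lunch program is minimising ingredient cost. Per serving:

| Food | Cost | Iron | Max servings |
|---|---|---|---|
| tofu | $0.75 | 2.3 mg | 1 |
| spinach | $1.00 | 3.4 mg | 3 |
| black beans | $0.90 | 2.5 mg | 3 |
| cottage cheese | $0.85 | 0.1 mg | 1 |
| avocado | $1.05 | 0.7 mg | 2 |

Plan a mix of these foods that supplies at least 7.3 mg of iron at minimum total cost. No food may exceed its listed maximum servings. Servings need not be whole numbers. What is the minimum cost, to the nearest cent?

$2.15

Cost per mg of iron: spinach $0.2941, tofu $0.3261, black beans $0.3600, avocado $1.5000, cottage cheese $8.5000.
Take 2.147 servings of spinach: +7.3 mg iron for $2.15 (total $2.15, still need 0.0 mg).
Filling from the cheapest source first is optimal under one linear minimum: $2.15.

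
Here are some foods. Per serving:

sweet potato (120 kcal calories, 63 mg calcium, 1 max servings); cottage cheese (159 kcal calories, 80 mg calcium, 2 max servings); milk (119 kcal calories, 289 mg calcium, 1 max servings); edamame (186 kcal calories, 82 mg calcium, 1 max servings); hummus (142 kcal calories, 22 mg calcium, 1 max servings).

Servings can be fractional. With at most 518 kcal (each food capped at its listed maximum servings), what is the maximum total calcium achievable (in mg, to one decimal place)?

Calcium per kcal: milk 2.429, sweet potato 0.525, cottage cheese 0.5031, edamame 0.4409, hummus 0.1549.
Take 1 serving of milk: uses 119 kcal, +289.0 mg calcium (running total 289.0 mg).
Take 1 serving of sweet potato: uses 120 kcal, +63.0 mg calcium (running total 352.0 mg).
Take 1.755 servings of cottage cheese: uses 279 kcal, +140.4 mg calcium (running total 492.4 mg).
Greedy by best ratio exhausts the calories allowance optimally: 492.4 mg.

492.4 mg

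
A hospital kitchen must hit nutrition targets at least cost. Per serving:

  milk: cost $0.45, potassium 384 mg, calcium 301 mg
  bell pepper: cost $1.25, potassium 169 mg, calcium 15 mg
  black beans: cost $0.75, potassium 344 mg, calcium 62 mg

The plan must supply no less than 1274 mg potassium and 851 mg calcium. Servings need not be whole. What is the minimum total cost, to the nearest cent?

$1.49

milk only: max(1274/384, 851/301) = 3.318 servings → $1.49.
bell pepper only: max(1274/169, 851/15) = 56.73 servings → $70.92.
black beans only: max(1274/344, 851/62) = 13.73 servings → $10.29.
milk + bell pepper with both tight: 2.765 servings and 1.257 servings → $2.81.
milk + black beans with both tight: 2.681 servings and 0.711 servings → $1.74.
bell pepper + black beans: intersection lies outside the first quadrant.
The minimum over all feasible corners is $1.49.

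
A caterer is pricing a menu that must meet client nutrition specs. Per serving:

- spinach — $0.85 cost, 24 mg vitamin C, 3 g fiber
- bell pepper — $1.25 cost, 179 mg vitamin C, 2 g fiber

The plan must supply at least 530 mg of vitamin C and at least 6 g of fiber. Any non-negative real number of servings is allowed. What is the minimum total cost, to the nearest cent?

$3.72

The cheapest plan sits at a corner of the feasible region — with two constraints it uses at most two foods.
spinach only: max(530/24, 6/3) = 22.08 servings → $18.77.
bell pepper only: max(530/179, 6/2) = 3 servings → $3.75.
spinach + bell pepper with both tight: 0.02863 servings and 2.957 servings → $3.72.
Cheapest feasible corner: $3.72.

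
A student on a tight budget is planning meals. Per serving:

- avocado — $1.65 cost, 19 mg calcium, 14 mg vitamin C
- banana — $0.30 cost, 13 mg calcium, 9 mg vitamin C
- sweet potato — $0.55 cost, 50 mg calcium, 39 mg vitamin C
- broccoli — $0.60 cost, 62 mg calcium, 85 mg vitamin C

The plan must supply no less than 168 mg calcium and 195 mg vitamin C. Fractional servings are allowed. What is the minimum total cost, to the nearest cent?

$1.63

avocado only: max(168/19, 195/14) = 13.93 servings → $22.98.
banana only: max(168/13, 195/9) = 21.67 servings → $6.50.
sweet potato only: max(168/50, 195/39) = 5 servings → $2.75.
broccoli only: max(168/62, 195/85) = 2.71 servings → $1.63.
avocado + banana: the both-tight solution has a negative serving — not a feasible corner.
avocado + sweet potato: intersection lies outside the first quadrant.
avocado + broccoli with both tight: 2.932 servings and 1.811 servings → $5.92.
banana + sweet potato with both targets exact would need a negative amount; discard.
banana + broccoli with both tight: 4.004 servings and 1.87 servings → $2.32.
sweet potato + broccoli with both tight: 1.195 servings and 1.746 servings → $1.70.
Cheapest feasible corner: $1.63.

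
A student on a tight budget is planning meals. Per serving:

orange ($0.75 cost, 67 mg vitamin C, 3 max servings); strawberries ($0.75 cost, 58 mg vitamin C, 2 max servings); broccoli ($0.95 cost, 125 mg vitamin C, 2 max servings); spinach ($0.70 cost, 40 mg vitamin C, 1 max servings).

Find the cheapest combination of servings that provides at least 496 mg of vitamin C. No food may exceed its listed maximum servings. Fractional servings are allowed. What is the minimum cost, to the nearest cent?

$4.73

Cost per mg of vitamin C: broccoli $0.0076, orange $0.0112, strawberries $0.0129, spinach $0.0175.
Take 2 servings of broccoli: +250.0 mg vitamin C for $1.90 (total $1.90, still need 246.0 mg).
Take 3 servings of orange: +201.0 mg vitamin C for $2.25 (total $4.15, still need 45.0 mg).
Take 0.7759 servings of strawberries: +45.0 mg vitamin C for $0.58 (total $4.73, still need 0.0 mg).
Filling from the cheapest source first is optimal under one linear minimum: $4.73.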